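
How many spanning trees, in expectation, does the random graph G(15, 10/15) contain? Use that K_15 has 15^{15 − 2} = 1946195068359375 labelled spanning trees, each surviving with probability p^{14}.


K_15 has 15^{15 − 2} = 1946195068359375 labelled spanning trees.
For each such spanning tree H, let X_H = 1 if all 14 edges of H are present in G. Then P[X_H = 1] = p^{14} = (2/3)^{14} = 16384/4782969.
By linearity: E[X] = Σ_H E[X_H] = 1946195068359375 · p^{14} = 1946195068359375 · 16384/4782969 = 20000000000000/3.
Numerically: E[X] ≈ 6.67e+12.

E[X] = 1946195068359375 · (2/3)^{14} = 20000000000000/3 ≈ 6.67e+12.


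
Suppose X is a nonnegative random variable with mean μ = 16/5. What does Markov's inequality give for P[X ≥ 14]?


μ = E[X] = 16/5, a = 14.
Markov: P[X ≥ 14] ≤ μ/a = (16/5)/14 = 8/35.
Numerically: ≈ 0.229.
(Since a = 14 > μ = 3.200, the bound 8/35 is < 1 and informative.)

P[X ≥ 14] ≤ 8/35 ≈ 0.229.


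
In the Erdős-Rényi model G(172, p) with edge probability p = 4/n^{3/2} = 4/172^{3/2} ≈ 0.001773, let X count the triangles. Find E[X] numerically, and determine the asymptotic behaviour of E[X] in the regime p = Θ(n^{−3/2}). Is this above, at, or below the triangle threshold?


Number of potential triangles: C(172, 3) = 833340.
Each occurs with probability p³ ≈ (0.001773)³ ≈ 5.575733e-09.
By linearity: E[X] = C(172, 3)·p³ ≈ 833340 · 5.575733e-09 ≈ 0.0046.
Since α = 3/2 > 1, p = c/n^{3/2} = o(1/n) is below the triangle threshold p ~ 1/n. Asymptotically E[X] ~ (c³/6)·n^{3(1−α)} = (4³/6)·n^{-1.5} → 0, so by Markov's inequality G has no triangles w.h.p.

E[X] ≈ 0.0046; in regime p = Θ(1/n^{3/2}) E[X] tends to 0 (below the triangle threshold p ~ 1/n).


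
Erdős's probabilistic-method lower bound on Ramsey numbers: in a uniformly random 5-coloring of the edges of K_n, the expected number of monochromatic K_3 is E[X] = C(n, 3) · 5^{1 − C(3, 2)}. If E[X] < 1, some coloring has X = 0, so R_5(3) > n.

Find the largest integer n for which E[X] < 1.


We need C(n, 3) · 5^{1 − 3} < 1, i.e. C(n, 3) < 5^{3 − 1} = 25.
Check values of n near the boundary:
  n = 3: C(3, 3) = 1; 1 < 25? YES
  n = 4: C(4, 3) = 4; 4 < 25? YES
  n = 5: C(5, 3) = 10; 10 < 25? YES
  n = 6: C(6, 3) = 20; 20 < 25? YES
  n = 7: C(7, 3) = 35; 35 < 25? NO
  n = 8: C(8, 3) = 56; 56 < 25? NO
The largest n with C(n, 3) < 25 is n = 6 (where E[X] = 4/5 ≈ 0.8000). Hence R_5(3) > 6, i.e. R_5(3) ≥ 7.

Largest n = 6; hence R_5(3) > 6.


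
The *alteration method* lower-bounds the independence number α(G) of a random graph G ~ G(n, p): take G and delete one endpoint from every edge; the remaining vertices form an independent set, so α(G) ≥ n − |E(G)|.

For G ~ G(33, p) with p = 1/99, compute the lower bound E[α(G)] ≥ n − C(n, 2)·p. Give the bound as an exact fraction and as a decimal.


E[|E(G)|] = C(33, 2)·p = 528 · (1/99) = 16/3.
E[α(G)] ≥ n − E[|E(G)|] = 33 − 16/3 = 83/3.
Numerically: ≈ 27.66667.
(This is only a lower bound; the true E[α(G)] may be larger.)

E[α(G)] ≥ 83/3 ≈ 27.66667.


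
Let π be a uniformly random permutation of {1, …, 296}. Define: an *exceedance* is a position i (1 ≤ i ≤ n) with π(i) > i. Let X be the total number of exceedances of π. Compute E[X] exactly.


Write X = Σ_{i=1}^{296} X_i, where X_i = 1_{π(i) > i}.
For each fixed i, π(i) is uniform over {1, …, 296} (marginal of a uniform permutation), so P[π(i) > i] = (n − i)/n. Summing: Σ_{i=1}^{296} (n − i)/n = (0 + 1 + … + 295)/296 = 296(296 − 1)/(2·296) = (296 − 1)/2.
Hence E[X] = Σ_{i=1}^{296} (296 − i)/296 = 295/2 ≈ 147.500.

E[X] = 295/2 = 147.500.


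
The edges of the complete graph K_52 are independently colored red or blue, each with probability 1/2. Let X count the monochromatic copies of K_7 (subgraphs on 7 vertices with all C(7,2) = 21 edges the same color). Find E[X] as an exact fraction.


Let X = Σ_S X_S over the C(52, 7) = 133784560 subsets S of size 7, where X_S = 1 if the K_7 on S is monochromatic.
For a fixed S, the K_7 on S has C(7, 2) = 21 edges. P[all 21 edges red] = (1/2)^21, and likewise for blue, so P[monochromatic] = 2·(1/2)^21 = 2^{1 − 21} = 1/1048576.
By linearity: E[X] = C(52, 7) · 2^{1 − 21} = 133784560 · 1/1048576 = 8361535/65536.
Numerically: E[X] ≈ 127.5869.

E[X] = C(52,7)·2^(1−C(7,2)) = 8361535/65536 ≈ 127.5869.


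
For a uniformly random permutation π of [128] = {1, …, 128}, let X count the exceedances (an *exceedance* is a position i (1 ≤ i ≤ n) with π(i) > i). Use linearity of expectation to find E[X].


Write X = Σ_{i=1}^{128} X_i, where X_i = 1_{π(i) > i}.
For each fixed i, π(i) is uniform over {1, …, 128} (marginal of a uniform permutation), so P[π(i) > i] = (n − i)/n. Summing: Σ_{i=1}^{128} (n − i)/n = (0 + 1 + … + 127)/128 = 128(128 − 1)/(2·128) = (128 − 1)/2.
Hence E[X] = Σ_{i=1}^{128} (128 − i)/128 = 127/2 ≈ 63.500.

E[X] = 127/2 = 63.500.


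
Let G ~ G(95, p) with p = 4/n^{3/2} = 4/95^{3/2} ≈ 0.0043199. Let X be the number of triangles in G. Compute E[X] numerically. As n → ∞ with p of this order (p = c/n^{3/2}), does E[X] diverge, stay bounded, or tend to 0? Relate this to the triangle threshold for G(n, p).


Number of potential triangles: C(95, 3) = 138415.
Each occurs with probability p³ ≈ (0.0043199)³ ≈ 8.0616465e-08.
By linearity: E[X] = C(95, 3)·p³ ≈ 138415 · 8.0616465e-08 ≈ 0.01116.
Since α = 3/2 > 1, p = c/n^{3/2} = o(1/n) is below the triangle threshold p ~ 1/n. Asymptotically E[X] ~ (c³/6)·n^{3(1−α)} = (4³/6)·n^{-1.5} → 0, so by Markov's inequality G has no triangles w.h.p.

E[X] ≈ 0.01116; in regime p = Θ(1/n^{3/2}) E[X] tends to 0 (below the triangle threshold p ~ 1/n).


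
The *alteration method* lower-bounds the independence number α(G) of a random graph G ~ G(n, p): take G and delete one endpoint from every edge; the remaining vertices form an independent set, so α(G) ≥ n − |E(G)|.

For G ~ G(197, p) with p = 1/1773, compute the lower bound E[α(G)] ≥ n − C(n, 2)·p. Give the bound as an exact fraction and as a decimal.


E[|E(G)|] = C(197, 2)·p = 19306 · (1/1773) = 98/9.
E[α(G)] ≥ n − E[|E(G)|] = 197 − 98/9 = 1675/9.
Numerically: ≈ 186.11111.
(This is only a lower bound; the true E[α(G)] may be larger.)

E[α(G)] ≥ 1675/9 ≈ 186.11111.


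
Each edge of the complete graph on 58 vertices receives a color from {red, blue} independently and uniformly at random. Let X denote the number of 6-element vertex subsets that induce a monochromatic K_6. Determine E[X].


Let X = Σ_S X_S over the C(58, 6) = 40475358 subsets S of size 6, where X_S = 1 if the K_6 on S is monochromatic.
For a fixed S, the K_6 on S has C(6, 2) = 15 edges. P[all 15 edges red] = (1/2)^15, and likewise for blue, so P[monochromatic] = 2·(1/2)^15 = 2^{1 − 15} = 1/16384.
Summing: E[X] = C(58, 6) · 2^{1 − 15} = 40475358 · 1/16384 = 20237679/8192.
Numerically: E[X] ≈ 2470.419800.

E[X] = C(58,6)·2^(1−C(6,2)) = 20237679/8192 ≈ 2470.419800.


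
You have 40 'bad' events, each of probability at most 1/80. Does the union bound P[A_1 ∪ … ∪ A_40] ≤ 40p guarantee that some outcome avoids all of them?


Union bound: P[∪_{i=1}^{40} A_i] ≤ Σ_i P[A_i] ≤ 40·p = 40·(1/80) = 1/2.
Numerically: 1/2 ≈ 0.50000.
Is 1/2 < 1? YES.
Since P[∪ A_i] ≤ 1/2 < 1, the complement has P[∩ A_i^c] ≥ 1 − 1/2 = 1/2 > 0, so some outcome avoids every A_i.

40·p = 1/2 ≈ 0.50000; existence CERTIFIED by the union bound.


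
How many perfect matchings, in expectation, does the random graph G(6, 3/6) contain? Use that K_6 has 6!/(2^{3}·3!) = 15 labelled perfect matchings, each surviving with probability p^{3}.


K_6 has 6!/(2^{3}·3!) = 15 labelled perfect matchings.
For each such perfect matching H, let X_H = 1 if all 3 edges of H are present in G. Then P[X_H = 1] = p^{3} = (1/2)^{3} = 1/8.
By linearity: E[X] = Σ_H E[X_H] = 15 · p^{3} = 15 · 1/8 = 15/8.
Numerically: E[X] ≈ 1.875.

E[X] = 15 · (1/2)^{3} = 15/8 ≈ 1.875.


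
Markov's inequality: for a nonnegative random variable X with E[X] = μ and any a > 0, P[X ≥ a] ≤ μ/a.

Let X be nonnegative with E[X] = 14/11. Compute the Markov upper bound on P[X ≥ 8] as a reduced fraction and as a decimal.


μ = E[X] = 14/11, a = 8.
Markov: P[X ≥ 8] ≤ μ/a = (14/11)/8 = 7/44.
Numerically: ≈ 0.159.
(Since a = 8 > μ = 1.273, the bound 7/44 is < 1 and informative.)

P[X ≥ 8] ≤ 7/44 ≈ 0.159.


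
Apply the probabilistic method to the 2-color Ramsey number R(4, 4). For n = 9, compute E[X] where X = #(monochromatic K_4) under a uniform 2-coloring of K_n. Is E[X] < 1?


E[X] = C(9, 4) · 2^{1 − 6} = 126 · 2^{−5} = 126/32.
As a reduced fraction: E[X] = 63/16 ≈ 3.937500.
Is E[X] < 1? NO.
Since E[X] ≥ 1, the first-moment bound is inconclusive at n = 9; it does NOT by itself certify R(4, 4) > 9.

E[X] = 63/16 ≈ 3.937500; E[X] ≥ 1; first-moment method inconclusive here.


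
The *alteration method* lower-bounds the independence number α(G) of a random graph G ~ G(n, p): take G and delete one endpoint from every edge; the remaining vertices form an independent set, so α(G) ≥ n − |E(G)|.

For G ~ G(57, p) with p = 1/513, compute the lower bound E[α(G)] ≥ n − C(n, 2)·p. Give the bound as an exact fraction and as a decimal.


E[|E(G)|] = C(57, 2)·p = 1596 · (1/513) = 28/9.
E[α(G)] ≥ n − E[|E(G)|] = 57 − 28/9 = 485/9.
Numerically: ≈ 53.8889.
(This is only a lower bound; the true E[α(G)] may be larger.)

E[α(G)] ≥ 485/9 ≈ 53.8889.


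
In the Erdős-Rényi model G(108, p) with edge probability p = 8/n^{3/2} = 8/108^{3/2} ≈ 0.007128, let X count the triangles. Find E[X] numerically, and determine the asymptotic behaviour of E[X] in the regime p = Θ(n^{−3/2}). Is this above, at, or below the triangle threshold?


Number of potential triangles: C(108, 3) = 204156.
Each occurs with probability p³ ≈ (0.007128)³ ≈ 3.621288e-07.
By linearity: E[X] = C(108, 3)·p³ ≈ 204156 · 3.621288e-07 ≈ 0.0739.
Since α = 3/2 > 1, p = c/n^{3/2} = o(1/n) is below the triangle threshold p ~ 1/n. Asymptotically E[X] ~ (c³/6)·n^{3(1−α)} = (8³/6)·n^{-1.5} → 0, so by Markov's inequality G has no triangles w.h.p.

E[X] ≈ 0.0739; in regime p = Θ(1/n^{3/2}) E[X] tends to 0 (below the triangle threshold p ~ 1/n).


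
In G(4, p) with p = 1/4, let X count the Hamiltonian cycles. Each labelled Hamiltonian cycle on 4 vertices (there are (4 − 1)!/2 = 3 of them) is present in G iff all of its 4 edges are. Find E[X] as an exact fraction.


K_4 has (4 − 1)!/2 = 3 labelled Hamiltonian cycles.
For each such Hamiltonian cycle H, let X_H = 1 if all 4 edges of H are present in G. Then P[X_H = 1] = p^{4} = (1/4)^{4} = 1/256.
By linearity: E[X] = Σ_H E[X_H] = 3 · p^{4} = 3 · 1/256 = 3/256.
Numerically: E[X] ≈ 0.011719.

E[X] = 3 · (1/4)^{4} = 3/256 ≈ 0.011719.


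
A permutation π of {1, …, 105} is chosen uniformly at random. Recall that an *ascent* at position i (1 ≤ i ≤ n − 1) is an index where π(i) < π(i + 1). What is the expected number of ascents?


Write X = Σ X_I over i = 1, …, 104, with X_I the indicator of one ascent.
There are 104 indicators.
For each fixed i, the pair (π(i), π(i+1)) is a uniformly random ordered pair of distinct values from {1, …, 105}; by symmetry P[π(i) < π(i+1)] = 1/2.
By linearity: E[X] = 104 · (1/2) = (105 − 1) · (1/2) = 52 ≈ 52.0000.

E[X] = 52 = 52.0000.


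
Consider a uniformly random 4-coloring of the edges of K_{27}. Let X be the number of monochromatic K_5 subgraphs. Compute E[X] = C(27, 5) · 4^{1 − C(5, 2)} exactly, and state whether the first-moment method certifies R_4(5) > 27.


E[X] = C(27, 5) · 4^{1 − 10} = 80730 · 4^{−9} = 80730/262144.
As a reduced fraction: E[X] = 40365/131072 ≈ 0.307961.
Is E[X] < 1? YES.
Since E[X] < 1, there exists a 4-coloring of K_{27} with no monochromatic K_5; hence R_4(5) > 27.

E[X] = 40365/131072 ≈ 0.307961; E[X] < 1, so R_4(5) > 27.


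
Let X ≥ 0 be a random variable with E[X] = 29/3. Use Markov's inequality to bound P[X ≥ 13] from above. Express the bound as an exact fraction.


μ = E[X] = 29/3, a = 13.
Markov: P[X ≥ 13] ≤ μ/a = (29/3)/13 = 29/39.
Numerically: ≈ 0.74359.
(Since a = 13 > μ = 9.66667, the bound 29/39 is < 1 and informative.)

P[X ≥ 13] ≤ 29/39 ≈ 0.74359.


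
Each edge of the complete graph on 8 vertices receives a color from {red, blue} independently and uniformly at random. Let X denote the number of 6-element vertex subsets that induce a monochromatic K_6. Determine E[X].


Let X = Σ_S X_S over the C(8, 6) = 28 subsets S of size 6, where X_S = 1 if the K_6 on S is monochromatic.
For a fixed S, the K_6 on S has C(6, 2) = 15 edges. P[all 15 edges red] = (1/2)^15, and likewise for blue, so P[monochromatic] = 2·(1/2)^15 = 2^{1 − 15} = 1/16384.
Summing: E[X] = C(8, 6) · 2^{1 − 15} = 28 · 1/16384 = 7/4096.
Numerically: E[X] ≈ 0.001709.

E[X] = C(8,6)·2^(1−C(6,2)) = 7/4096 ≈ 0.001709.


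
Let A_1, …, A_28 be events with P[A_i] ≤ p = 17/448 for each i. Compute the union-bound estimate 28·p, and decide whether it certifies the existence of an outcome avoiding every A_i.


Union bound: P[∪_{i=1}^{28} A_i] ≤ Σ_i P[A_i] ≤ 28·p = 28·(17/448) = 17/16.
Numerically: 17/16 ≈ 1.062500.
Is 17/16 < 1? NO.
Since the bound 17/16 is ≥ 1, the union bound is uninformative here; it does NOT by itself certify existence.

28·p = 17/16 ≈ 1.062500; existence NOT certified by the union bound.


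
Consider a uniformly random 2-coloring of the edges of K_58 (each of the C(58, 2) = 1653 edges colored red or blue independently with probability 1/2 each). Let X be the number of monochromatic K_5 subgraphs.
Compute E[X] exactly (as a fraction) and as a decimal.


Let X = Σ_S X_S over the C(58, 5) = 4582116 subsets S of size 5, where X_S = 1 if the K_5 on S is monochromatic.
For a fixed S, the K_5 on S has C(5, 2) = 10 edges. P[all 10 edges red] = (1/2)^10, and likewise for blue, so P[monochromatic] = 2·(1/2)^10 = 2^{1 − 10} = 1/512.
By linearity of expectation: E[X] = C(58, 5) · 2^{1 − 10} = 4582116 · 1/512 = 1145529/128.
Numerically: E[X] ≈ 8949.445.

E[X] = C(58,5)·2^(1−C(5,2)) = 1145529/128 ≈ 8949.445.


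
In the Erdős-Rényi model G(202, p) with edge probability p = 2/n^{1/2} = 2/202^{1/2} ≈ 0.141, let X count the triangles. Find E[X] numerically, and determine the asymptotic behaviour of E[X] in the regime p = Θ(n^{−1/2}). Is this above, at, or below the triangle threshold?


Number of potential triangles: C(202, 3) = 1353400.
Each occurs with probability p³ ≈ (0.141)³ ≈ 2.78652e-03.
By linearity: E[X] = C(202, 3)·p³ ≈ 1353400 · 2.78652e-03 ≈ 3771.283.
Since α = 1/2 < 1, p = c/n^{1/2} ≫ 1/n is above the triangle threshold p ~ 1/n. Asymptotically E[X] ~ (c³/6)·n^{3(1−α)} = (2³/6)·n^{1.5} → ∞; triangles are abundant w.h.p.

E[X] ≈ 3771.283; in regime p = Θ(1/n^{1/2}) E[X] diverges (above the triangle threshold p ~ 1/n).


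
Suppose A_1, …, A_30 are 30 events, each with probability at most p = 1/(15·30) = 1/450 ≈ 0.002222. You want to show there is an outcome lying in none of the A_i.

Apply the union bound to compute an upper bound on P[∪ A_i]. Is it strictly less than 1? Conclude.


Union bound: P[∪_{i=1}^{30} A_i] ≤ Σ_i P[A_i] ≤ 30·p = 30·(1/450) = 1/15.
Numerically: 1/15 ≈ 0.066667.
Is 1/15 < 1? YES.
Since P[∪ A_i] ≤ 1/15 < 1, the complement has P[∩ A_i^c] ≥ 1 − 1/15 = 14/15 > 0, so some outcome avoids every A_i.

30·p = 1/15 ≈ 0.066667; existence CERTIFIED by the union bound.


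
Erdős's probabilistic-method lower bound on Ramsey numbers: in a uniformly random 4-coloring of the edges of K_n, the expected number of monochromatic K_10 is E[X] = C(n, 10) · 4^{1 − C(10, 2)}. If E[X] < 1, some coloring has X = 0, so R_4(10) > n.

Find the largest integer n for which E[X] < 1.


We need C(n, 10) · 4^{1 − 45} < 1, i.e. C(n, 10) < 4^{45 − 1} = 309485009821345068724781056.
Check values of n near the boundary:
  n = 2021: C(2021, 10) = 306347841644770462864800616; 306347841644770462864800616 < 309485009821345068724781056? YES
  n = 2022: C(2022, 10) = 307870445231474093395937796; 307870445231474093395937796 < 309485009821345068724781056? YES
  n = 2023: C(2023, 10) = 309399856285778485315440716; 309399856285778485315440716 < 309485009821345068724781056? YES
  n = 2024: C(2024, 10) = 310936101848269937576192656; 310936101848269937576192656 < 309485009821345068724781056? NO
The largest n with C(n, 10) < 309485009821345068724781056 is n = 2023 (where E[X] = 77349964071444621328860179/77371252455336267181195264 ≈ 0.9997). Hence R_4(10) > 2023, i.e. R_4(10) ≥ 2024.

Largest n = 2023; hence R_4(10) > 2023.


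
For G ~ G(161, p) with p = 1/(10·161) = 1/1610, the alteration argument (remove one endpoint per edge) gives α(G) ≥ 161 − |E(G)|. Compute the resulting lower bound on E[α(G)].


E[|E(G)|] = C(161, 2)·p = 12880 · (1/1610) = 8.
E[α(G)] ≥ n − E[|E(G)|] = 161 − 8 = 153.
Numerically: ≈ 153.00000.
(This is only a lower bound; the true E[α(G)] may be larger.)

E[α(G)] ≥ 153 ≈ 153.00000.


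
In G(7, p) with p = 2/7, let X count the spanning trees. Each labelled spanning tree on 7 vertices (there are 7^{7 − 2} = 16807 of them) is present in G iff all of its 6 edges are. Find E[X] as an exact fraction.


K_7 has 7^{7 − 2} = 16807 labelled spanning trees.
For each such spanning tree H, let X_H = 1 if all 6 edges of H are present in G. Then P[X_H = 1] = p^{6} = (2/7)^{6} = 64/117649.
By linearity of expectation: E[X] = Σ_H E[X_H] = 16807 · p^{6} = 16807 · 64/117649 = 64/7.
Numerically: E[X] ≈ 9.1429.

E[X] = 16807 · (2/7)^{6} = 64/7 ≈ 9.1429.


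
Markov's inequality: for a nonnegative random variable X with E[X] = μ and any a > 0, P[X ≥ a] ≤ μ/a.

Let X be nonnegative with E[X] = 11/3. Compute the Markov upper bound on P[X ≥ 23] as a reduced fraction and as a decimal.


μ = E[X] = 11/3, a = 23.
Markov: P[X ≥ 23] ≤ μ/a = (11/3)/23 = 11/69.
Numerically: ≈ 0.159.
(Since a = 23 > μ = 3.667, the bound 11/69 is < 1 and informative.)

P[X ≥ 23] ≤ 11/69 ≈ 0.159.


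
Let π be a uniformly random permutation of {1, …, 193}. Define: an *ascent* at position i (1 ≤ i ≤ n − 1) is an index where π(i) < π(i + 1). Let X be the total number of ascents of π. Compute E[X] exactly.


Write X = Σ X_I over i = 1, …, 192, with X_I the indicator of one ascent.
There are 192 indicators.
For each fixed i, the pair (π(i), π(i+1)) is a uniformly random ordered pair of distinct values from {1, …, 193}; by symmetry P[π(i) < π(i+1)] = 1/2.
By linearity: E[X] = 192 · (1/2) = (193 − 1) · (1/2) = 96 ≈ 96.00000.

E[X] = 96 = 96.00000.


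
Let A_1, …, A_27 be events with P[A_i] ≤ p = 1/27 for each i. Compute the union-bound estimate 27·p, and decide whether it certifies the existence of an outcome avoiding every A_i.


Union bound: P[∪_{i=1}^{27} A_i] ≤ Σ_i P[A_i] ≤ 27·p = 27·(1/27) = 1.
Numerically: 1 ≈ 1.000.
Is 1 < 1? NO.
Since the bound 1 is ≥ 1, the union bound is uninformative here; it does NOT by itself certify existence.

27·p = 1 ≈ 1.000; existence NOT certified by the union bound.


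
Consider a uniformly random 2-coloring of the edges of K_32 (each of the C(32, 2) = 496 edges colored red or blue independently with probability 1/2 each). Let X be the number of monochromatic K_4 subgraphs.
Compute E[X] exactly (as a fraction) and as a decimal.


Let X = Σ_S X_S over the C(32, 4) = 35960 subsets S of size 4, where X_S = 1 if the K_4 on S is monochromatic.
For a fixed S, the K_4 on S has C(4, 2) = 6 edges. P[all 6 edges red] = (1/2)^6, and likewise for blue, so P[monochromatic] = 2·(1/2)^6 = 2^{1 − 6} = 1/32.
By linearity: E[X] = C(32, 4) · 2^{1 − 6} = 35960 · 1/32 = 4495/4.
Numerically: E[X] ≈ 1123.7500.

E[X] = C(32,4)·2^(1−C(4,2)) = 4495/4 ≈ 1123.7500.


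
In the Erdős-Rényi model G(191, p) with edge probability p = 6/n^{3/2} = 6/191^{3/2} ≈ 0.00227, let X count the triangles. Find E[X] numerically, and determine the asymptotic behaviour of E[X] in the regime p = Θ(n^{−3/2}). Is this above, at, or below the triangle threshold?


Number of potential triangles: C(191, 3) = 1143135.
Each occurs with probability p³ ≈ (0.00227)³ ≈ 1.17437e-08.
By linearity: E[X] = C(191, 3)·p³ ≈ 1143135 · 1.17437e-08 ≈ 0.013.
Since α = 3/2 > 1, p = c/n^{3/2} = o(1/n) is below the triangle threshold p ~ 1/n. Asymptotically E[X] ~ (c³/6)·n^{3(1−α)} = (6³/6)·n^{-1.5} → 0, so by Markov's inequality G has no triangles w.h.p.

E[X] ≈ 0.013; in regime p = Θ(1/n^{3/2}) E[X] tends to 0 (below the triangle threshold p ~ 1/n).


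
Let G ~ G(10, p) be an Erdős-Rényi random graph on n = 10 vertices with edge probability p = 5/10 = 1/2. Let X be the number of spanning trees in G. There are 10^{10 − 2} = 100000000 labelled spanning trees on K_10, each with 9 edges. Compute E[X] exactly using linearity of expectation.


K_10 has 10^{10 − 2} = 100000000 labelled spanning trees.
For each such spanning tree H, let X_H = 1 if all 9 edges of H are present in G. Then P[X_H = 1] = p^{9} = (1/2)^{9} = 1/512.
By linearity: E[X] = Σ_H E[X_H] = 100000000 · p^{9} = 100000000 · 1/512 = 390625/2.
Numerically: E[X] ≈ 1.95e+05.

E[X] = 100000000 · (1/2)^{9} = 390625/2 ≈ 1.95e+05.


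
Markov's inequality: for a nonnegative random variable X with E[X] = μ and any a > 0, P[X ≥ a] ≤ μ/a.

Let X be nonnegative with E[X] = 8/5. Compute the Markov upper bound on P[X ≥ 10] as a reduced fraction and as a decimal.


μ = E[X] = 8/5, a = 10.
Markov: P[X ≥ 10] ≤ μ/a = (8/5)/10 = 4/25.
Numerically: ≈ 0.160.
(Since a = 10 > μ = 1.600, the bound 4/25 is < 1 and informative.)

P[X ≥ 10] ≤ 4/25 ≈ 0.160.


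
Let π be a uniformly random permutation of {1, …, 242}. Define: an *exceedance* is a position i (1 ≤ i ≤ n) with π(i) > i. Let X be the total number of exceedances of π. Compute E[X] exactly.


Write X = Σ_{i=1}^{242} X_i, where X_i = 1_{π(i) > i}.
For each fixed i, π(i) is uniform over {1, …, 242} (marginal of a uniform permutation), so P[π(i) > i] = (n − i)/n. Summing: Σ_{i=1}^{242} (n − i)/n = (0 + 1 + … + 241)/242 = 242(242 − 1)/(2·242) = (242 − 1)/2.
Hence E[X] = Σ_{i=1}^{242} (242 − i)/242 = 241/2 ≈ 120.5000.

E[X] = 241/2 = 120.5000.


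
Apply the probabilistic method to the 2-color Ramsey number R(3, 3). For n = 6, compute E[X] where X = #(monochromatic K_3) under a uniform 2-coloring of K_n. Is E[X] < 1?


E[X] = C(6, 3) · 2^{1 − 3} = 20 · 2^{−2} = 20/4.
As a reduced fraction: E[X] = 5 ≈ 5.0000000.
Is E[X] < 1? NO.
Since E[X] ≥ 1, the first-moment bound is inconclusive at n = 6; it does NOT by itself certify R(3, 3) > 6.

E[X] = 5 ≈ 5.0000000; E[X] ≥ 1; first-moment method inconclusive here.


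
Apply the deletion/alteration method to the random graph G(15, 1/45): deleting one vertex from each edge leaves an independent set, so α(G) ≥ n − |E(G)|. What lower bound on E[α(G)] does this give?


E[|E(G)|] = C(15, 2)·p = 105 · (1/45) = 7/3.
E[α(G)] ≥ n − E[|E(G)|] = 15 − 7/3 = 38/3.
Numerically: ≈ 12.66667.
(This is only a lower bound; the true E[α(G)] may be larger.)

E[α(G)] ≥ 38/3 ≈ 12.66667.


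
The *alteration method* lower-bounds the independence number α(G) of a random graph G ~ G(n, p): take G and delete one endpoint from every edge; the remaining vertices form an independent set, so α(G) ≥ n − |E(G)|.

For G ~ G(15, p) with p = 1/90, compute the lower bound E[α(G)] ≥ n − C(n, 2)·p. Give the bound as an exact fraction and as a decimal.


E[|E(G)|] = C(15, 2)·p = 105 · (1/90) = 7/6.
E[α(G)] ≥ n − E[|E(G)|] = 15 − 7/6 = 83/6.
Numerically: ≈ 13.833.
(This is only a lower bound; the true E[α(G)] may be larger.)

E[α(G)] ≥ 83/6 ≈ 13.833.


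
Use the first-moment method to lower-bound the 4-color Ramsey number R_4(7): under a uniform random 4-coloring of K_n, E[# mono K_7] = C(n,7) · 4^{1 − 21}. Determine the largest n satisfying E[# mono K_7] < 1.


We need C(n, 7) · 4^{1 − 21} < 1, i.e. C(n, 7) < 4^{21 − 1} = 1099511627776.
Check values of n near the boundary:
  n = 177: C(177, 7) = 957664425960; 957664425960 < 1099511627776? YES
  n = 178: C(178, 7) = 996867063280; 996867063280 < 1099511627776? YES
  n = 179: C(179, 7) = 1037437234460; 1037437234460 < 1099511627776? YES
  n = 180: C(180, 7) = 1079414463600; 1079414463600 < 1099511627776? YES
  n = 181: C(181, 7) = 1122839183400; 1122839183400 < 1099511627776? NO
  n = 182: C(182, 7) = 1167752750736; 1167752750736 < 1099511627776? NO
The largest n with C(n, 7) < 1099511627776 is n = 180 (where E[X] = 67463403975/68719476736 ≈ 0.981722). Hence R_4(7) > 180, i.e. R_4(7) ≥ 181.

Largest n = 180; hence R_4(7) > 180.


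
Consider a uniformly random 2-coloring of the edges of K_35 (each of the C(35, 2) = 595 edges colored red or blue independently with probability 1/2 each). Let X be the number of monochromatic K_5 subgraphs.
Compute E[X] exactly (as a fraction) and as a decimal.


Let X = Σ_S X_S over the C(35, 5) = 324632 subsets S of size 5, where X_S = 1 if the K_5 on S is monochromatic.
For a fixed S, the K_5 on S has C(5, 2) = 10 edges. P[all 10 edges red] = (1/2)^10, and likewise for blue, so P[monochromatic] = 2·(1/2)^10 = 2^{1 − 10} = 1/512.
Summing: E[X] = C(35, 5) · 2^{1 − 10} = 324632 · 1/512 = 40579/64.
Numerically: E[X] ≈ 634.04688.

E[X] = C(35,5)·2^(1−C(5,2)) = 40579/64 ≈ 634.04688.


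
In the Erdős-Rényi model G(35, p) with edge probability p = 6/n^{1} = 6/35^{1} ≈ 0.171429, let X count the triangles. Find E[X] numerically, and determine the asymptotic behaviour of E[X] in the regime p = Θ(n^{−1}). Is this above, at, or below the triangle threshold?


Number of potential triangles: C(35, 3) = 6545.
Each occurs with probability p³ ≈ (0.171429)³ ≈ 5.03790087e-03.
By linearity: E[X] = C(35, 3)·p³ ≈ 6545 · 5.03790087e-03 ≈ 32.973061.
Here α = 1, so p = 6/n is exactly at the triangle threshold p ~ 1/n. Asymptotically E[X] → c³/6 = 6³/6 = 36 ≈ 36.000000, a bounded constant. In this regime the triangle count is asymptotically Poisson(c³/6).

E[X] ≈ 32.973061; in regime p = Θ(1/n^{1}) E[X] stays bounded (at the triangle threshold p ~ 1/n).


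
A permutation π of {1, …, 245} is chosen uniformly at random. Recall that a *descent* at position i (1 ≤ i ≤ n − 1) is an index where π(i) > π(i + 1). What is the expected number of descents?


Write X = Σ X_I over i = 1, …, 244, with X_I the indicator of one descent.
There are 244 indicators.
For each fixed i, the pair (π(i), π(i+1)) is a uniformly random ordered pair of distinct values from {1, …, 245}; by symmetry P[π(i) > π(i+1)] = 1/2.
By linearity: E[X] = 244 · (1/2) = (245 − 1) · (1/2) = 122 ≈ 122.00000.

E[X] = 122 = 122.00000.


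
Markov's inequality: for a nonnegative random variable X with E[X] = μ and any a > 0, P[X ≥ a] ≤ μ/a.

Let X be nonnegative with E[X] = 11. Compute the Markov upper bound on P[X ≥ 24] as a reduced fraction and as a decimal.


μ = E[X] = 11, a = 24.
Markov: P[X ≥ 24] ≤ μ/a = (11)/24 = 11/24.
Numerically: ≈ 0.458333.
(Since a = 24 > μ = 11.000000, the bound 11/24 is < 1 and informative.)

P[X ≥ 24] ≤ 11/24 ≈ 0.458333.


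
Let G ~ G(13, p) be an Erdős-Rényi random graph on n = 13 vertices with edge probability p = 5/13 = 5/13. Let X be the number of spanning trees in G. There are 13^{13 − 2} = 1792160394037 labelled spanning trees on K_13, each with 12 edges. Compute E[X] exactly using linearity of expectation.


K_13 has 13^{13 − 2} = 1792160394037 labelled spanning trees.
For each such spanning tree H, let X_H = 1 if all 12 edges of H are present in G. Then P[X_H = 1] = p^{12} = (5/13)^{12} = 244140625/23298085122481.
Summing the indicators: E[X] = Σ_H E[X_H] = 1792160394037 · p^{12} = 1792160394037 · 244140625/23298085122481 = 244140625/13.
Numerically: E[X] ≈ 1.878e+07.

E[X] = 1792160394037 · (5/13)^{12} = 244140625/13 ≈ 1.878e+07.


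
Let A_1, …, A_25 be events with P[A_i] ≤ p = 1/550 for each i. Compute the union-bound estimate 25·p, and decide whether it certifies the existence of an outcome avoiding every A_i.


Union bound: P[∪_{i=1}^{25} A_i] ≤ Σ_i P[A_i] ≤ 25·p = 25·(1/550) = 1/22.
Numerically: 1/22 ≈ 0.0454545.
Is 1/22 < 1? YES.
Since P[∪ A_i] ≤ 1/22 < 1, the complement has P[∩ A_i^c] ≥ 1 − 1/22 = 21/22 > 0, so some outcome avoids every A_i.

25·p = 1/22 ≈ 0.0454545; existence CERTIFIED by the union bound.


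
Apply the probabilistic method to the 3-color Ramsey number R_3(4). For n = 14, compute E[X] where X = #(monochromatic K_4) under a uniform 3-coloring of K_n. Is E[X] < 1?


E[X] = C(14, 4) · 3^{1 − 6} = 1001 · 3^{−5} = 1001/243.
As a reduced fraction: E[X] = 1001/243 ≈ 4.119.
Is E[X] < 1? NO.
Since E[X] ≥ 1, the first-moment bound is inconclusive at n = 14; it does NOT by itself certify R_3(4) > 14.

E[X] = 1001/243 ≈ 4.119; E[X] ≥ 1; first-moment method inconclusive here.


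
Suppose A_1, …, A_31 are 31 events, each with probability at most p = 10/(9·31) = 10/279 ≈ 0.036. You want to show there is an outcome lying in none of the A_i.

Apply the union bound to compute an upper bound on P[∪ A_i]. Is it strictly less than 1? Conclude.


Union bound: P[∪_{i=1}^{31} A_i] ≤ Σ_i P[A_i] ≤ 31·p = 31·(10/279) = 10/9.
Numerically: 10/9 ≈ 1.111.
Is 10/9 < 1? NO.
Since the bound 10/9 is ≥ 1, the union bound is uninformative here; it does NOT by itself certify existence.

31·p = 10/9 ≈ 1.111; existence NOT certified by the union bound.


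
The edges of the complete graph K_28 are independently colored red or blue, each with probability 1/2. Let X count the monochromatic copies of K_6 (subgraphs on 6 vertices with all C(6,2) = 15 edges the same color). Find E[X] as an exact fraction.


Let X = Σ_S X_S over the C(28, 6) = 376740 subsets S of size 6, where X_S = 1 if the K_6 on S is monochromatic.
For a fixed S, the K_6 on S has C(6, 2) = 15 edges. P[all 15 edges red] = (1/2)^15, and likewise for blue, so P[monochromatic] = 2·(1/2)^15 = 2^{1 − 15} = 1/16384.
By linearity: E[X] = C(28, 6) · 2^{1 − 15} = 376740 · 1/16384 = 94185/4096.
Numerically: E[X] ≈ 22.994385.

E[X] = C(28,6)·2^(1−C(6,2)) = 94185/4096 ≈ 22.994385.


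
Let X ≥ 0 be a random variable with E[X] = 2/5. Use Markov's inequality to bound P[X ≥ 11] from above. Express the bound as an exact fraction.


μ = E[X] = 2/5, a = 11.
Markov: P[X ≥ 11] ≤ μ/a = (2/5)/11 = 2/55.
Numerically: ≈ 0.0364.
(Since a = 11 > μ = 0.4000, the bound 2/55 is < 1 and informative.)

P[X ≥ 11] ≤ 2/55 ≈ 0.0364.


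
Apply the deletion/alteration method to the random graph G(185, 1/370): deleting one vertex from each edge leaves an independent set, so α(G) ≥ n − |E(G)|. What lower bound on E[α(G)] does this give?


E[|E(G)|] = C(185, 2)·p = 17020 · (1/370) = 46.
E[α(G)] ≥ n − E[|E(G)|] = 185 − 46 = 139.
Numerically: ≈ 139.00000.
(This is only a lower bound; the true E[α(G)] may be larger.)

E[α(G)] ≥ 139 ≈ 139.00000.


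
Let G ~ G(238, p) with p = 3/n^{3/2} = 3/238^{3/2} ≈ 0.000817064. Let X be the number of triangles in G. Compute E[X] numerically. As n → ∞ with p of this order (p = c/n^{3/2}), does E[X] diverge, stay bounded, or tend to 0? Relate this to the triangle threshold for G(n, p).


Number of potential triangles: C(238, 3) = 2218636.
Each occurs with probability p³ ≈ (0.000817064)³ ≈ 5.45465714e-10.
By linearity: E[X] = C(238, 3)·p³ ≈ 2218636 · 5.45465714e-10 ≈ 0.001210.
Since α = 3/2 > 1, p = c/n^{3/2} = o(1/n) is below the triangle threshold p ~ 1/n. Asymptotically E[X] ~ (c³/6)·n^{3(1−α)} = (3³/6)·n^{-1.5} → 0, so by Markov's inequality G has no triangles w.h.p.

E[X] ≈ 0.001210; in regime p = Θ(1/n^{3/2}) E[X] tends to 0 (below the triangle threshold p ~ 1/n).


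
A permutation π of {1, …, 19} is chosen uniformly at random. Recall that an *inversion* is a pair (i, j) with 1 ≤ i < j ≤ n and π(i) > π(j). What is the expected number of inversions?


Write X = Σ X_I over the C(19, 2) = 171 pairs i < j, with X_I the indicator of one inversion.
There are 171 indicators.
For each fixed pair i < j, the values π(i) and π(j) are two distinct elements of {1, …, 19} in uniformly random order; by symmetry P[π(i) > π(j)] = 1/2.
By linearity: E[X] = 171 · (1/2) = C(19, 2) · (1/2) = 171/2 = 171/2 ≈ 85.500.

E[X] = 171/2 = 85.500.


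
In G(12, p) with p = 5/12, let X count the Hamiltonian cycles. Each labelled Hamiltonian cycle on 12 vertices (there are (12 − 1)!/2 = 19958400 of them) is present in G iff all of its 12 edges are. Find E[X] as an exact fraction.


K_12 has (12 − 1)!/2 = 19958400 labelled Hamiltonian cycles.
For each such Hamiltonian cycle H, let X_H = 1 if all 12 edges of H are present in G. Then P[X_H = 1] = p^{12} = (5/12)^{12} = 244140625/8916100448256.
By linearity of expectation: E[X] = Σ_H E[X_H] = 19958400 · p^{12} = 19958400 · 244140625/8916100448256 = 469970703125/859963392.
Numerically: E[X] ≈ 547.

E[X] = 19958400 · (5/12)^{12} = 469970703125/859963392 ≈ 547.


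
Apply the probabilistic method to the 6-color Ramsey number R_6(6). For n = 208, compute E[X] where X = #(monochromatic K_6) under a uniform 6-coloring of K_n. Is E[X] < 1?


E[X] = C(208, 6) · 6^{1 − 15} = 104579959848 · 6^{−14} = 104579959848/78364164096.
As a reduced fraction: E[X] = 4357498327/3265173504 ≈ 1.3345.
Is E[X] < 1? NO.
Since E[X] ≥ 1, the first-moment bound is inconclusive at n = 208; it does NOT by itself certify R_6(6) > 208.

E[X] = 4357498327/3265173504 ≈ 1.3345; E[X] ≥ 1; first-moment method inconclusive here.


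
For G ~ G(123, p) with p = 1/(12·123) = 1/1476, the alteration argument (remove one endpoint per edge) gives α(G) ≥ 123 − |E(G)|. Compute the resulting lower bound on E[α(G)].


E[|E(G)|] = C(123, 2)·p = 7503 · (1/1476) = 61/12.
E[α(G)] ≥ n − E[|E(G)|] = 123 − 61/12 = 1415/12.
Numerically: ≈ 117.916667.
(This is only a lower bound; the true E[α(G)] may be larger.)

E[α(G)] ≥ 1415/12 ≈ 117.916667.


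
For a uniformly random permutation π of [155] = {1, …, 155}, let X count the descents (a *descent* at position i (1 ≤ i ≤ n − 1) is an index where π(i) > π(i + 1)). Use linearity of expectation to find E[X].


Write X = Σ X_I over i = 1, …, 154, with X_I the indicator of one descent.
There are 154 indicators.
For each fixed i, the pair (π(i), π(i+1)) is a uniformly random ordered pair of distinct values from {1, …, 155}; by symmetry P[π(i) > π(i+1)] = 1/2.
By linearity: E[X] = 154 · (1/2) = (155 − 1) · (1/2) = 77 ≈ 77.0000.

E[X] = 77 = 77.0000.


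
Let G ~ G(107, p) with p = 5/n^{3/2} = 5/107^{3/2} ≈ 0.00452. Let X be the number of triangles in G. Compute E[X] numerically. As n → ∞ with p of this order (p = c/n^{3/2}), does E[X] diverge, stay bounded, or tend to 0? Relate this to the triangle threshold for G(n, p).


Number of potential triangles: C(107, 3) = 198485.
Each occurs with probability p³ ≈ (0.00452)³ ≈ 9.21898e-08.
By linearity: E[X] = C(107, 3)·p³ ≈ 198485 · 9.21898e-08 ≈ 0.018.
Since α = 3/2 > 1, p = c/n^{3/2} = o(1/n) is below the triangle threshold p ~ 1/n. Asymptotically E[X] ~ (c³/6)·n^{3(1−α)} = (5³/6)·n^{-1.5} → 0, so by Markov's inequality G has no triangles w.h.p.

E[X] ≈ 0.018; in regime p = Θ(1/n^{3/2}) E[X] tends to 0 (below the triangle threshold p ~ 1/n).


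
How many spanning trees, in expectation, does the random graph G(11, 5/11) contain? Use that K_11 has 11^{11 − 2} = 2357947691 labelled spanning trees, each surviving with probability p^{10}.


K_11 has 11^{11 − 2} = 2357947691 labelled spanning trees.
For each such spanning tree H, let X_H = 1 if all 10 edges of H are present in G. Then P[X_H = 1] = p^{10} = (5/11)^{10} = 9765625/25937424601.
Summing the indicators: E[X] = Σ_H E[X_H] = 2357947691 · p^{10} = 2357947691 · 9765625/25937424601 = 9765625/11.
Numerically: E[X] ≈ 8.88e+05.

E[X] = 2357947691 · (5/11)^{10} = 9765625/11 ≈ 8.88e+05.


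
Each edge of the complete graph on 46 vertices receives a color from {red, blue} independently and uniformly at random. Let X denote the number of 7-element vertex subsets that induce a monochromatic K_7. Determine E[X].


Let X = Σ_S X_S over the C(46, 7) = 53524680 subsets S of size 7, where X_S = 1 if the K_7 on S is monochromatic.
For a fixed S, the K_7 on S has C(7, 2) = 21 edges. P[all 21 edges red] = (1/2)^21, and likewise for blue, so P[monochromatic] = 2·(1/2)^21 = 2^{1 − 21} = 1/1048576.
Summing: E[X] = C(46, 7) · 2^{1 − 21} = 53524680 · 1/1048576 = 6690585/131072.
Numerically: E[X] ≈ 51.045113.

E[X] = C(46,7)·2^(1−C(7,2)) = 6690585/131072 ≈ 51.045113.


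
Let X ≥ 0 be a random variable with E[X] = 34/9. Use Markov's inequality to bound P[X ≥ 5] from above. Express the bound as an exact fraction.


μ = E[X] = 34/9, a = 5.
Markov: P[X ≥ 5] ≤ μ/a = (34/9)/5 = 34/45.
Numerically: ≈ 0.755556.
(Since a = 5 > μ = 3.777778, the bound 34/45 is < 1 and informative.)

P[X ≥ 5] ≤ 34/45 ≈ 0.755556.


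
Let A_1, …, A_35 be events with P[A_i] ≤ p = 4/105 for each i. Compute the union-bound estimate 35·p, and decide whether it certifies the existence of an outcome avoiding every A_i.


Union bound: P[∪_{i=1}^{35} A_i] ≤ Σ_i P[A_i] ≤ 35·p = 35·(4/105) = 4/3.
Numerically: 4/3 ≈ 1.3333333.
Is 4/3 < 1? NO.
Since the bound 4/3 is ≥ 1, the union bound is uninformative here; it does NOT by itself certify existence.

35·p = 4/3 ≈ 1.3333333; existence NOT certified by the union bound.


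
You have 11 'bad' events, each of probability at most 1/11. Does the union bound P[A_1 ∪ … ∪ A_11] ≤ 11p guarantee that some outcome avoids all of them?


Union bound: P[∪_{i=1}^{11} A_i] ≤ Σ_i P[A_i] ≤ 11·p = 11·(1/11) = 1.
Numerically: 1 ≈ 1.000000.
Is 1 < 1? NO.
Since the bound 1 is ≥ 1, the union bound is uninformative here; it does NOT by itself certify existence.

11·p = 1 ≈ 1.000000; existence NOT certified by the union bound.


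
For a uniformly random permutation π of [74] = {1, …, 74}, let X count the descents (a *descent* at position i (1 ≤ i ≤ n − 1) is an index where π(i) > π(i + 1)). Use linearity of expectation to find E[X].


Write X = Σ X_I over i = 1, …, 73, with X_I the indicator of one descent.
There are 73 indicators.
For each fixed i, the pair (π(i), π(i+1)) is a uniformly random ordered pair of distinct values from {1, …, 74}; by symmetry P[π(i) > π(i+1)] = 1/2.
By linearity: E[X] = 73 · (1/2) = (74 − 1) · (1/2) = 73/2 ≈ 36.500000.

E[X] = 73/2 = 36.500000.


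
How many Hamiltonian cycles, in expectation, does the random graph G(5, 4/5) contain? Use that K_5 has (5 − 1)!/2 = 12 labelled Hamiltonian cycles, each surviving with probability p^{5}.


K_5 has (5 − 1)!/2 = 12 labelled Hamiltonian cycles.
For each such Hamiltonian cycle H, let X_H = 1 if all 5 edges of H are present in G. Then P[X_H = 1] = p^{5} = (4/5)^{5} = 1024/3125.
By linearity of expectation: E[X] = Σ_H E[X_H] = 12 · p^{5} = 12 · 1024/3125 = 12288/3125.
Numerically: E[X] ≈ 3.932.

E[X] = 12 · (4/5)^{5} = 12288/3125 ≈ 3.932.


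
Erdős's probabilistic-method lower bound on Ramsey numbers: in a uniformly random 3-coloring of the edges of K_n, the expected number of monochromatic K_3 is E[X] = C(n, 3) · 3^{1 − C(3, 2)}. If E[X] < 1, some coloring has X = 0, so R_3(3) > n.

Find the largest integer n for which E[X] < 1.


We need C(n, 3) · 3^{1 − 3} < 1, i.e. C(n, 3) < 3^{3 − 1} = 9.
Check values of n near the boundary:
  n = 3: C(3, 3) = 1; 1 < 9? YES
  n = 4: C(4, 3) = 4; 4 < 9? YES
  n = 5: C(5, 3) = 10; 10 < 9? NO
  n = 6: C(6, 3) = 20; 20 < 9? NO
The largest n with C(n, 3) < 9 is n = 4 (where E[X] = 4/9 ≈ 0.44444). Hence R_3(3) > 4, i.e. R_3(3) ≥ 5.

Largest n = 4; hence R_3(3) > 4.
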